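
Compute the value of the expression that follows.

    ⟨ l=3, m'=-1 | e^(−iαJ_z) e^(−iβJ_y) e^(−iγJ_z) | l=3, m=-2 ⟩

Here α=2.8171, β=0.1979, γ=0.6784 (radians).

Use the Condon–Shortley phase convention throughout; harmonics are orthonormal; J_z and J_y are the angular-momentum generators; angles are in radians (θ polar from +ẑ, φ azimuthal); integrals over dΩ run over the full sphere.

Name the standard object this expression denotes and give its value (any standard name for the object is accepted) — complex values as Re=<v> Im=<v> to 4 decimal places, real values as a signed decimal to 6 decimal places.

This is a Wigner D-matrix element — the rotation-matrix element ⟨l m'| R(α,β,γ) |l m⟩ in the angular-momentum basis.
Split into d^3_{-1,-2}(β=0.1979) × two z-phases.
Half-angle: c=0.995108, s=0.098789. N=√(2·24·1·120)=75.894664
Admissible k: 0..1 (factorial args all ≥0)
  k=0: (−1)^1·75.8947/(24)·0.9951^5·0.0988^1 = -0.304831
  k=1: (−1)^2·75.8947/(12)·0.9951^3·0.0988^3 = +0.006008
d^3_{-1,-2}(0.1979) = -0.304831 +0.006008 = -0.298822
D = (-0.947813+0.318828i)·(-0.298822)·(+0.212367+0.977190i) = +0.153248+0.256534i

Wigner D-matrix element, Re=0.1532 Im=0.2565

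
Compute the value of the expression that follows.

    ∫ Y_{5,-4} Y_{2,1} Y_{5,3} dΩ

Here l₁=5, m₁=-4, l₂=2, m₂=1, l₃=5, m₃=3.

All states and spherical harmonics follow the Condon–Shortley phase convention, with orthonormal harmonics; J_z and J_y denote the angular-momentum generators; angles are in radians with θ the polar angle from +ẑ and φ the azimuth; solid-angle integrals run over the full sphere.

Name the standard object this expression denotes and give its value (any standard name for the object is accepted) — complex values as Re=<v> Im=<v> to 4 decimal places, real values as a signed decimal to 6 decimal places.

This is a Gaunt coefficient — the integral of a triple product of spherical harmonics over the sphere.
m-sum 0 ✓  L=12 even ✓  3≤5≤7 ✓
Π(2lᵢ+1) = 11×5×11 = 605
triangle coeff Δ(5,2,5) = 1/38610
Σ_t [0,2]: t=0:+1/2880 t=1:−1/576 t=2:+1/2880 = -1/960
(3j)²=10/429 [(5 2 5; 0 0 0)], sign=+1
Σ_t [1,2]: t=1:−1/80640 t=2:+1/10080 = 1/11520
(3j)²=49/1430 [(5 2 5; -4 1 3)], sign=+1
⇒ 4πI² = 245/507
I = (+1)√(245/507/(4π)) = 0.19609844

Gaunt coefficient, +0.196098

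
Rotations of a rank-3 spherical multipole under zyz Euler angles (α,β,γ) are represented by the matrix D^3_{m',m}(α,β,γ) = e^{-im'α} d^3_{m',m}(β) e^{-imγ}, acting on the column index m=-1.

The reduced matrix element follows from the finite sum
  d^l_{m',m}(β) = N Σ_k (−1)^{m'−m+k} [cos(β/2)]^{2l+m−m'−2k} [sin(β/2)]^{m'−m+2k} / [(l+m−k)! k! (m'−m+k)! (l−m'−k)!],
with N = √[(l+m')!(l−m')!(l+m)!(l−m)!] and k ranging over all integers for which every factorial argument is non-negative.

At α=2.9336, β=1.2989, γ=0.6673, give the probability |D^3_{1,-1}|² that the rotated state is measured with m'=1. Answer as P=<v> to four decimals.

Split into d^3_{1,-1}(β=1.2989) × two z-phases.
c=cos(1.298900/2)=0.796417, s=sin(1.298900/2)=0.604748; N=√[24·2·2·24]=48.000000
k∈{0,1,2} keeps every argument non-negative
  k=0: (−1)^2·48.0000/(8)·0.7964^4·0.6047^2 = +0.882799
  k=1: (−1)^3·48.0000/(6)·0.7964^2·0.6047^4 = -0.678687
  k=2: (−1)^4·48.0000/(48)·0.7964^0·0.6047^6 = +0.048916
d^3_{1,-1}(1.2989) = +0.882799 -0.678687 +0.048916 = +0.253028
|D^3_{1,-1}|² = |d^3_{1,-1}(β)|² = (+0.253028)² = 0.064023 (the z-rotation phases have unit modulus)

P=0.0640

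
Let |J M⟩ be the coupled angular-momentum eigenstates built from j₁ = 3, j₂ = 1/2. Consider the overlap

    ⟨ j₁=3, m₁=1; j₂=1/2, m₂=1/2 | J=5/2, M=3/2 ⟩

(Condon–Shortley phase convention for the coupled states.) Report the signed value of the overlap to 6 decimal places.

-0.534522

√[6·1!5!0!/7! · 4!2!1!0!4!1!] = √(1152/7)
  +(−1)^1/∏(1,0,1,0,4,0)! = -1/24  (running -1/24)
⟨..|..⟩ = √(1152/7)·(-1/24) = -0.534522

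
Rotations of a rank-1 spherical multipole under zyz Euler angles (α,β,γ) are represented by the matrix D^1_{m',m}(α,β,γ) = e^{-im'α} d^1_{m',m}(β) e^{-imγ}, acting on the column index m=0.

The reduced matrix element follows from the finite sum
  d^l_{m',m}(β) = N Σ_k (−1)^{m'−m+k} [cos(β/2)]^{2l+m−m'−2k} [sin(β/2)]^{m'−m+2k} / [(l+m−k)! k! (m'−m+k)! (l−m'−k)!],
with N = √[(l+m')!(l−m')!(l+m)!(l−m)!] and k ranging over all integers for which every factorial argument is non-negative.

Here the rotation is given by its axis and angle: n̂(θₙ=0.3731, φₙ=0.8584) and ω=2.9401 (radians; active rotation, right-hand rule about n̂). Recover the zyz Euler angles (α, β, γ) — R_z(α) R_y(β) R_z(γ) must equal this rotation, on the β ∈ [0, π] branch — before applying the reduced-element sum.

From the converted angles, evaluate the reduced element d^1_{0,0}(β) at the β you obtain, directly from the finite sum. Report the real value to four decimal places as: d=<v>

Axis–angle → zyz. n̂ = (sinθₙcosφₙ, sinθₙsinφₙ, cosθₙ) = (+0.238258, +0.275856, +0.931202), ω = 2.9401.
R = I cosω + sinω [n̂]ₓ + (1−cosω) n̂n̂ᵀ gives
  R = [-0.867384, -0.056243, +0.494451; +0.316483, -0.829116, +0.460875; +0.384036, +0.556241, +0.736962]
β = atan2(√(R₁₃²+R₂₃²), R₃₃) = 0.742232; α = atan2(R₂₃, R₁₃) mod 2π = 0.750266; γ = atan2(R₃₂, −R₃₁) mod 2π = 2.175059
d^1_{0,0}(β=0.7422) via the finite sum:
c=cos(0.742232/2)=0.931923, s=sin(0.742232/2)=0.362656; N=√[1·1·1·1]=1.000000
The bounds max(0,m−m')=0 and min(l+m,l−m')=1 give 2 terms
  k=0: (−1)^0·1.0000/(1)·0.9319^2·0.3627^0 = +0.868481
  k=1: (−1)^1·1.0000/(1)·0.9319^0·0.3627^2 = -0.131519
d^1_{0,0}(0.7422) = +0.868481 -0.131519 = +0.736962

d=0.7370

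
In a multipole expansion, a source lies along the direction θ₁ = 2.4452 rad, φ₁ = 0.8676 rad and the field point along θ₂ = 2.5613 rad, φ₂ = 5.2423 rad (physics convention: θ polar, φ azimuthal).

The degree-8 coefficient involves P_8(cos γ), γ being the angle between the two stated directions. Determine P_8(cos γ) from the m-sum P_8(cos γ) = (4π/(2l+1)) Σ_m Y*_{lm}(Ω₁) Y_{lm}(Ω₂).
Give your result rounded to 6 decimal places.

Term-by-term m-sum for l=8 (normalisation 4π/17 = 0.739198):
  term(m=-8) = (-0.000056, 0.000026)   from Y*(Ω₁)=(0.011693, 0.009030), Y(Ω₂)=(-0.001918, 0.003746)
  term(m=-7) = (0.001273, 0.001293)   from Y*(Ω₁)=(-0.069124, 0.014732), Y(Ω₂)=(-0.013808, -0.021648)
  term(m=-6) = (0.008760, -0.017889)   from Y*(Ω₁)=(0.097184, -0.180802), Y(Ω₂)=(0.096968, -0.003674)
  term(m=-5) = (-0.098956, -0.011696)   from Y*(Ω₁)=(0.144391, 0.367481), Y(Ω₂)=(-0.119227, 0.222435)
  term(m=-4) = (0.045853, 0.205010)   from Y*(Ω₁)=(-0.445157, -0.151884), Y(Ω₂)=(-0.233009, -0.381032)
  term(m=-3) = (0.084862, -0.052936)   from Y*(Ω₁)=(0.183179, -0.109502), Y(Ω₂)=(0.468580, -0.008874)
  term(m=-2) = (0.020721, 0.016598)   from Y*(Ω₁)=(0.042546, -0.256456), Y(Ω₂)=(-0.049943, 0.089082)
  term(m=-1) = (-0.044873, 0.127794)   from Y*(Ω₁)=(0.230125, 0.271448), Y(Ω₂)=(0.192377, 0.328402)
  term(m=+0) = (-0.037058, 0.000000)   from Y*(Ω₁)=(0.156009, -0.000000), Y(Ω₂)=(-0.237535, 0.000000)
  term(m=+1) = (-0.044873, -0.127794)   from Y*(Ω₁)=(-0.230125, 0.271448), Y(Ω₂)=(-0.192377, 0.328402)
  term(m=+2) = (0.020721, -0.016598)   from Y*(Ω₁)=(0.042546, 0.256456), Y(Ω₂)=(-0.049943, -0.089082)
  term(m=+3) = (0.084862, 0.052936)   from Y*(Ω₁)=(-0.183179, -0.109502), Y(Ω₂)=(-0.468580, -0.008874)
  term(m=+4) = (0.045853, -0.205010)   from Y*(Ω₁)=(-0.445157, 0.151884), Y(Ω₂)=(-0.233009, 0.381032)
  term(m=+5) = (-0.098956, 0.011696)   from Y*(Ω₁)=(-0.144391, 0.367481), Y(Ω₂)=(0.119227, 0.222435)
  term(m=+6) = (0.008760, 0.017889)   from Y*(Ω₁)=(0.097184, 0.180802), Y(Ω₂)=(0.096968, 0.003674)
  term(m=+7) = (0.001273, -0.001293)   from Y*(Ω₁)=(0.069124, 0.014732), Y(Ω₂)=(0.013808, -0.021648)
  term(m=+8) = (-0.000056, -0.000026)   from Y*(Ω₁)=(0.011693, -0.009030), Y(Ω₂)=(-0.001918, -0.003746)
Σ over m = (-0.001891, 0.000000); ×(4π/17) → (-0.001398, 0.000000). Real part: -0.001398

-0.001398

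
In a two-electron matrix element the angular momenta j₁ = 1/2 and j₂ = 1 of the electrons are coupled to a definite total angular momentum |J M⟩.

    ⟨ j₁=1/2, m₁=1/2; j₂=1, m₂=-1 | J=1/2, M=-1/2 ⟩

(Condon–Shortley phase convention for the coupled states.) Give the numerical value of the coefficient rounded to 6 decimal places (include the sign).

+√(2/3) = +0.816497

triangle: 1!·0!·1!/3! = 1/6
(j±m)!: 1!·0!·0!·2!·0!·1! = 2
prefactor² = (2J+1)·Δ·N² = 2/3
  k=0: +1/(0!·1!·0!·0!·0!·1!) = 1
Σ = 1  ⇒  CG² = 2/3·1² = 2/3
CG = +√(2/3) = +0.816497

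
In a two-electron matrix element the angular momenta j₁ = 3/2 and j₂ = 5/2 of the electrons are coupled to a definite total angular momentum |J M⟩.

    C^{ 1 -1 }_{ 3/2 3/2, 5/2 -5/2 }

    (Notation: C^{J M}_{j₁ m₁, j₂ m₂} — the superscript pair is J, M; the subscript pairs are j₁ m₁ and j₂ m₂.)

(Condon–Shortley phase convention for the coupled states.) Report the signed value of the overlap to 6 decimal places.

j₁+j₂−J=3  J+j₁−j₂=0  J−j₁+j₂=2  j₁+j₂+J+1=6
(j₁±m₁, j₂±m₂, J±M) = (3,0,0,5,0,2)
P² = 72
sum k=0..0:
  [0] +1/12 = 1/12
S = 1/12
C² = P²·S² = 1/2 ; C = +0.707107

+0.707107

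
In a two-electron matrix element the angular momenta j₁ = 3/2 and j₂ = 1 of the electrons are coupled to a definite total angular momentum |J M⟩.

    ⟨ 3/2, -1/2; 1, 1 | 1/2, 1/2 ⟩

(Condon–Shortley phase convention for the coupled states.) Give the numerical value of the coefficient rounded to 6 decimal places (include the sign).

+0.408248

triangle: 2!·1!·0!/4! = 2/24
(j±m)!: 1!·2!·2!·0!·1!·0! = 4
prefactor² = (2J+1)·Δ·N² = 2/3
  k=2: +1/(2!·0!·0!·0!·1!·0!) = 1/2
Σ = 1/2  ⇒  CG² = 2/3·(1/2)² = 1/6
CG = +√(1/6) = +0.408248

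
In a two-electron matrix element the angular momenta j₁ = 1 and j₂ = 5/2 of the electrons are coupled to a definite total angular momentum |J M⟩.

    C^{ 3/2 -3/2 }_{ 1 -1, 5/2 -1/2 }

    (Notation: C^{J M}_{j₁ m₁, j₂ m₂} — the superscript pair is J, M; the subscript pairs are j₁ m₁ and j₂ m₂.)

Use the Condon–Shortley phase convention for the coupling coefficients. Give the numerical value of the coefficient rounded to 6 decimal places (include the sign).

triangle: 2!·0!·3!/6! = 12/720
(j±m)!: 0!·2!·2!·3!·0!·3! = 144
prefactor² = (2J+1)·Δ·N² = 48/5
  k=2: +1/(2!·0!·0!·0!·0!·3!) = 1/12
Σ = 1/12  ⇒  CG² = 48/5·(1/12)² = 1/15
CG = +√(1/15) = +0.258199

+0.258199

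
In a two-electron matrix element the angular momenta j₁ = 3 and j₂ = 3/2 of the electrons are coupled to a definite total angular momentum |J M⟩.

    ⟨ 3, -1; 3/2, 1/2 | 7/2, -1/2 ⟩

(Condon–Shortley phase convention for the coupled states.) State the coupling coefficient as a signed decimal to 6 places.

triangle: 1!*5!*2!/9! = 240/362880
(j±m)!: 2!*4!*2!*1!*3!*4! = 13824
prefactor² = (2J+1)*Δ*N² = 512/7
  k=0: +1/(0!*1!*4!*2!*1!*0!) = 1/48
  k=1: −1/(1!*0!*3!*1!*2!*1!) = -1/12
Σ = -1/16  ⇒  CG² = 512/7*(-1/16)² = 2/7
CG = −√(2/7) = -0.534522

−√(2/7) = -0.534522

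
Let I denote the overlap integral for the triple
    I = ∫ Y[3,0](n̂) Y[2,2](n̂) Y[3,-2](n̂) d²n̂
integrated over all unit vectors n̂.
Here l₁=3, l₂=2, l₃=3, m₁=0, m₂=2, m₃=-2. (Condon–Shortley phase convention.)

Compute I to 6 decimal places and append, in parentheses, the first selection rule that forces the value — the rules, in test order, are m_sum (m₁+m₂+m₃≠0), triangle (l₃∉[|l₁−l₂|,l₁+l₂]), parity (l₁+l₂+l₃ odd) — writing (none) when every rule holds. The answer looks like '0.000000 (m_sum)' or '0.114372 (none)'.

-0.188063 (none)

m-sum 0 ✓  L=8 even ✓  1≤3≤5 ✓
Π(2lᵢ+1) = 7×5×7 = 245
triangle coeff Δ(3,2,3) = 1/3780
Σ_t [0,2]: t=0:+1/24 t=1:−1/4 t=2:+1/24 = -1/6
(3j)²=4/105 [(3 2 3; 0 0 0)], sign=+1
Σ_t [2,2]: t=2:+1/24 = 1/24
(3j)²=1/21 [(3 2 3; 0 2 -2)], sign=-1
⇒ 4πI² = 4/9
I = (-1)√(4/9/(4π)) = -0.18806319
No selection rule forces the value: the integral is nonzero (none).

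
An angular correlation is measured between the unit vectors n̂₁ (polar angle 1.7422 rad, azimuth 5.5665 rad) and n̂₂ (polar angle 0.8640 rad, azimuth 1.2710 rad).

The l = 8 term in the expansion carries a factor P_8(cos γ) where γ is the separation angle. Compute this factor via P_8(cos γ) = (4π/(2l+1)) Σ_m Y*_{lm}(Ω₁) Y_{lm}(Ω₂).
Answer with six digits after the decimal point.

Summing Y*_{l m}(θ₁,φ₁)·Y_{l m}(θ₂,φ₂) over m ∈ [−8, 8]; prefactor 4π/(2·8+1) = 0.739198:
  [-8]  conj(Y_{8,-8})(Ω₁) = +0.390540+0.239283i ; Y_{8,-8}(Ω₂) = -0.042439+0.039002i ; Δ = -0.025907+0.005077i
  [-7]  conj(Y_{8,-7})(Ω₁) = -0.095054-0.302553i ; Y_{8,-7}(Ω₂) = -0.170098-0.099156i ; Δ = -0.013832+0.060889i
  [-6]  conj(Y_{8,-6})(Ω₁) = +0.077803-0.177900i ; Y_{8,-6}(Ω₂) = +0.087619-0.377642i ; Δ = -0.060366-0.044969i
  [-5]  conj(Y_{8,-5})(Ω₁) = -0.298547+0.141220i ; Y_{8,-5}(Ω₂) = +0.445456-0.032045i ; Δ = -0.128464+0.072474i
  [-4]  conj(Y_{8,-4})(Ω₁) = -0.091650-0.025844i ; Y_{8,-4}(Ω₂) = +0.065537+0.168166i ; Δ = -0.001660-0.017106i
  [-3]  conj(Y_{8,-3})(Ω₁) = +0.177623+0.271549i ; Y_{8,-3}(Ω₂) = +0.200892-0.159618i ; Δ = +0.079027+0.026200i
  [-2]  conj(Y_{8,-2})(Ω₁) = -0.006755+0.048844i ; Y_{8,-2}(Ω₂) = +0.275668+0.188430i ; Δ = -0.011066+0.012192i
  [-1]  conj(Y_{8,-1})(Ω₁) = +0.240639-0.209650i ; Y_{8,-1}(Ω₂) = +0.033317-0.107784i ; Δ = -0.014579-0.032922i
  [+0]  conj(Y_{8,0})(Ω₁) = +0.035598-0.000000i ; Y_{8,0}(Ω₂) = +0.351952+0.000000i ; Δ = +0.012529+0.000000i
  [+1]  conj(Y_{8,1})(Ω₁) = -0.240639-0.209650i ; Y_{8,1}(Ω₂) = -0.033317-0.107784i ; Δ = -0.014579+0.032922i
  [+2]  conj(Y_{8,2})(Ω₁) = -0.006755-0.048844i ; Y_{8,2}(Ω₂) = +0.275668-0.188430i ; Δ = -0.011066-0.012192i
  [+3]  conj(Y_{8,3})(Ω₁) = -0.177623+0.271549i ; Y_{8,3}(Ω₂) = -0.200892-0.159618i ; Δ = +0.079027-0.026200i
  [+4]  conj(Y_{8,4})(Ω₁) = -0.091650+0.025844i ; Y_{8,4}(Ω₂) = +0.065537-0.168166i ; Δ = -0.001660+0.017106i
  [+5]  conj(Y_{8,5})(Ω₁) = +0.298547+0.141220i ; Y_{8,5}(Ω₂) = -0.445456-0.032045i ; Δ = -0.128464-0.072474i
  [+6]  conj(Y_{8,6})(Ω₁) = +0.077803+0.177900i ; Y_{8,6}(Ω₂) = +0.087619+0.377642i ; Δ = -0.060366+0.044969i
  [+7]  conj(Y_{8,7})(Ω₁) = +0.095054-0.302553i ; Y_{8,7}(Ω₂) = +0.170098-0.099156i ; Δ = -0.013832-0.060889i
  [+8]  conj(Y_{8,8})(Ω₁) = +0.390540-0.239283i ; Y_{8,8}(Ω₂) = -0.042439-0.039002i ; Δ = -0.025907-0.005077i
Accumulated sum -0.341165+0.000000i; after 4π/(2l+1) scaling, -0.252189+0.000000i ⇒ P_8 = -0.252189

-0.252189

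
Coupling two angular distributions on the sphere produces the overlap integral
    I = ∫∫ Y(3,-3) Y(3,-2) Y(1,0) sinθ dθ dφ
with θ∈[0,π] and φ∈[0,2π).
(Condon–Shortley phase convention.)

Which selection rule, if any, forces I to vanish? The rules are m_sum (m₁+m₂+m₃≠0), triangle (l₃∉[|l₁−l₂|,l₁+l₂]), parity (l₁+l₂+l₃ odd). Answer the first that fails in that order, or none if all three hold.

Σmᵢ = -5  ✗
l₃∈[|l₁−l₂|,l₁+l₂]=[0,6], have l₃=1
Σlᵢ = 7 ⇒ odd

m_sum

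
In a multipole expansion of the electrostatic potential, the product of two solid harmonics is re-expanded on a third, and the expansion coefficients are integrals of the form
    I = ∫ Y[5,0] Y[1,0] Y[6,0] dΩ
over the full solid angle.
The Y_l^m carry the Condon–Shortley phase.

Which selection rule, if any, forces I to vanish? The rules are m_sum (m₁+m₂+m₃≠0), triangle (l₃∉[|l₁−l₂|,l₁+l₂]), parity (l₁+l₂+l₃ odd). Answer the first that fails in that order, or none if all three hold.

azimuthal sum: 0 + 0 + 0 = 0  ✓
4 ≤ 6 ≤ 6 (triangle on l)  ✓
L = 5 + 1 + 6 = 12 (even)  ✓

none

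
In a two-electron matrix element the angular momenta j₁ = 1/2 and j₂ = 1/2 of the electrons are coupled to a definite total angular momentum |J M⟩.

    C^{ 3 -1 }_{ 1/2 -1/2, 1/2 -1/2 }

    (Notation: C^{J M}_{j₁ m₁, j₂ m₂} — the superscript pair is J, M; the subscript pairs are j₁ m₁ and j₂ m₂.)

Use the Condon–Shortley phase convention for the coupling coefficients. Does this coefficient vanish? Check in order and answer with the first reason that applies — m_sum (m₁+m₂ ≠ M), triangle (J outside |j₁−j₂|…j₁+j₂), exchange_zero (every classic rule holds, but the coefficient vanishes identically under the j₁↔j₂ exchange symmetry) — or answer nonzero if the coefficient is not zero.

m-sum: m₁+m₂ = -1/2+(-1/2) = -1, M = -1  ✓
triangle: need |j₁−j₂| ≤ J ≤ j₁+j₂, i.e. J ∈ [0, 1]; J = 3 is outside ✗ ⇒ coefficient is 0

triangle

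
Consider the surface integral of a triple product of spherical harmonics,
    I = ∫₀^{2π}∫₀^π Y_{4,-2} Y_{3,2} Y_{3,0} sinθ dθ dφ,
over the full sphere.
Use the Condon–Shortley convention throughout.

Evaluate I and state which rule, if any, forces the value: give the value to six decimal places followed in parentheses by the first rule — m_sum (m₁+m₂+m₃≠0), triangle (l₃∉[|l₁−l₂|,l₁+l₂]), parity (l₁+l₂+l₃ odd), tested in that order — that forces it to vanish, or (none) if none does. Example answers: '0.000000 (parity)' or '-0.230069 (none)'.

-0.044418 (none)

Checks pass: Σm=0; 10 even; l₃=3∈[1,7].
(2·4+1)(2·3+1)(2·3+1) = 441
Δ: 4! 4! 2! / 11! → 1/34650
sum: t=1:−1/72 t=2:+1/16 t=3:−1/72 = 5/144
3j²(4 3 3; 0 0 0) = Δ·Π!·Σ² = 2/77  (sign -1)
sum: t=3:−1/72 t=4:+1/96 = -1/288
3j²(4 3 3; -2 2 0) = Δ·Π!·Σ² = 1/462  (sign +1)
combine: 4πI² = 441·2/77·1/462 = 3/121
take √, sign -1: I = -0.04441841
No selection rule forces the value: the integral is nonzero (none).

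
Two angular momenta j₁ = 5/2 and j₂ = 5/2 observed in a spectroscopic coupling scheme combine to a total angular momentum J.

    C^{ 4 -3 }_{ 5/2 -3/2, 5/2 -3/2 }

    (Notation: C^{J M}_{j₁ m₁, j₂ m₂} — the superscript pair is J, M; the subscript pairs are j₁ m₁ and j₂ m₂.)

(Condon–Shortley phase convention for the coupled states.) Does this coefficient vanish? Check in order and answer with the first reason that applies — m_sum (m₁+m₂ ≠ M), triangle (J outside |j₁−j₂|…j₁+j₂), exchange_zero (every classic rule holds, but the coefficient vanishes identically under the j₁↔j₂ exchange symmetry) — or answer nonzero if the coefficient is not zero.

exchange_zero

m-sum: m₁+m₂ = -3/2+(-3/2) = -3, M = -3  ✓
triangle: |j₁−j₂| = 0 ≤ J = 4 ≤ j₁+j₂ = 5  ✓
exchange: j₁=j₂ and m₁=m₂, and (−1)^(j₁+j₂−J) = (−1)^1 = −1 forces ⟨j₁m₁;j₂m₂|JM⟩ = −⟨j₂m₂;j₁m₁|JM⟩ = −⟨j₁m₁;j₂m₂|JM⟩ ⇒ the coefficient vanishes identically
Racah sum check: Σ_k collapses to 0 ⇒ CG = 0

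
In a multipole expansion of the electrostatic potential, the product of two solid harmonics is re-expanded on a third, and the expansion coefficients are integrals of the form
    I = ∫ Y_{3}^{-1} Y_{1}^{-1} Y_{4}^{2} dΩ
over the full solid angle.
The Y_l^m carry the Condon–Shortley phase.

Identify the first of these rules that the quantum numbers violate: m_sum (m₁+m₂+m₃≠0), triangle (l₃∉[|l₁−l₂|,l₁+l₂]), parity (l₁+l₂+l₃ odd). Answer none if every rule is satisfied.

azimuthal sum: -1 − 1 + 2 = 0  ✓
2 ≤ 4 ≤ 4 (triangle on l)  ✓
L = 3 + 1 + 4 = 8 (even)  ✓

none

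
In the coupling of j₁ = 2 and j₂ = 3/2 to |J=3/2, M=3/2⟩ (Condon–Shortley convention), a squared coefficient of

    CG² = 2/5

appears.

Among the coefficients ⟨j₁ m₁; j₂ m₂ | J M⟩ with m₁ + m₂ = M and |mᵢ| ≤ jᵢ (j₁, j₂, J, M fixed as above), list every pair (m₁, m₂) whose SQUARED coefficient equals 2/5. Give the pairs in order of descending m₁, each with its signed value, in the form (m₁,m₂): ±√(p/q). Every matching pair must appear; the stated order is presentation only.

(2,-1/2): +√(2/5); (1,1/2): −√(2/5)

Admissible pairs with m₁+m₂ = M = 3/2: (0,3/2), (1,1/2), (2,-1/2)
  (m₁,m₂)=(2,-1/2): CG² = 2/5, CG = +√(2/5)   ← matches the target
  (m₁,m₂)=(1,1/2): CG² = 2/5, CG = −√(2/5)   ← matches the target
  (m₁,m₂)=(0,3/2): CG² = 1/5, CG = +√(1/5)
Pairs with CG² = 2/5: (2,-1/2): +√(2/5); (1,1/2): −√(2/5)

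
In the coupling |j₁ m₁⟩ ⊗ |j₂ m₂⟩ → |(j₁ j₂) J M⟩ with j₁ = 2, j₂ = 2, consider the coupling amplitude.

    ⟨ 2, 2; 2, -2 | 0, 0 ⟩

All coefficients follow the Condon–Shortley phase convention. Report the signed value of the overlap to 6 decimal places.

+√(1/5) ≈ +0.447214

√[1·4!0!0!/5! · 4!0!0!4!0!0!] = √(576/5)
  +(−1)^0/∏(0,4,0,0,0,0)! = 1/24  (running 1/24)
⟨..|..⟩ = √(576/5)·(1/24) = +0.447214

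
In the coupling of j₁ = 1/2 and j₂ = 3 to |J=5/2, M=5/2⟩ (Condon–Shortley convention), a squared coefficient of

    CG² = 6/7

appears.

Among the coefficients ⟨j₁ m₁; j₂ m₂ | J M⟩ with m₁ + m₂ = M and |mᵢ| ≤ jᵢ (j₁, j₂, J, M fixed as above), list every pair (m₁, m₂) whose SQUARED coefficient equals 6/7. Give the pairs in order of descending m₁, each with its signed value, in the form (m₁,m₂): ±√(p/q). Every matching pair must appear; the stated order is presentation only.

Admissible pairs with m₁+m₂ = M = 5/2: (-1/2,3), (1/2,2)
  (m₁,m₂)=(1/2,2): CG² = 1/7, CG = +√(1/7)
  (m₁,m₂)=(-1/2,3): CG² = 6/7, CG = −√(6/7)   ← matches the target
Pairs with CG² = 6/7: (-1/2,3): −√(6/7)

(-1/2,3): −√(6/7)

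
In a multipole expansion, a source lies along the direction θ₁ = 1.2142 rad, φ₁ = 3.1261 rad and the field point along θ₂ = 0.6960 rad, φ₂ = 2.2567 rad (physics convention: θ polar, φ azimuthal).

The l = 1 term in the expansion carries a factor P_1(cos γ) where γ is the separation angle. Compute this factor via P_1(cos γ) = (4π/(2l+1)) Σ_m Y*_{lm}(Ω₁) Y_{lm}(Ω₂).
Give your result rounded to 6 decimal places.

Summing Y*_{l m}(θ₁,φ₁)·Y_{l m}(θ₂,φ₂) over m ∈ [−1, 1]; prefactor 4π/(2·1+1) = 4.188790:
  term(m=-1) = (0.046278, 0.054788)   from Y*(Ω₁)=(-0.323720, 0.005016), Y(Ω₂)=(-0.140301, -0.171418)
  term(m=+0) = (0.063955, 0.000000)   from Y*(Ω₁)=(0.170565, -0.000000), Y(Ω₂)=(0.374960, 0.000000)
  term(m=+1) = (0.046278, -0.054788)   from Y*(Ω₁)=(0.323720, 0.005016), Y(Ω₂)=(0.140301, -0.171418)
Accumulated sum (0.156511, 0.000000); after 4π/(2l+1) scaling, (0.655593, 0.000000) ⇒ P_1 = 0.655593

0.655593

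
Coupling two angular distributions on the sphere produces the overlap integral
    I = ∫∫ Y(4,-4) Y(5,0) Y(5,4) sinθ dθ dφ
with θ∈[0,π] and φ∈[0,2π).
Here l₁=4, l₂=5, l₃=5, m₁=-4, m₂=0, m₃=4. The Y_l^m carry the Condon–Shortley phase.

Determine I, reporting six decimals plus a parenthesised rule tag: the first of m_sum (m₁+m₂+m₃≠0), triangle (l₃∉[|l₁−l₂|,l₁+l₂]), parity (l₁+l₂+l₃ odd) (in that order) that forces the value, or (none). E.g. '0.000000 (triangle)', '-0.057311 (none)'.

0.130198 (none)

m-sum 0 ✓  L=14 even ✓  1≤5≤9 ✓
Π(2lᵢ+1) = 9×11×11 = 1089
triangle coeff Δ(4,5,5) = 1/3153150
Σ_t [0,4]: t=0:+1/69120 t=1:−1/1728 t=2:+1/576 t=3:−1/1728 t=4:+1/69120 = 7/11520
(3j)²=2/143 [(4 5 5; 0 0 0)], sign=-1
Σ_t [4,4]: t=4:+1/69120 = 1/69120
(3j)²=2/143 [(4 5 5; -4 0 4)], sign=-1
⇒ 4πI² = 36/169
I = (+1)√(36/169/(4π)) = 0.13019760
No selection rule forces the value: the integral is nonzero (none).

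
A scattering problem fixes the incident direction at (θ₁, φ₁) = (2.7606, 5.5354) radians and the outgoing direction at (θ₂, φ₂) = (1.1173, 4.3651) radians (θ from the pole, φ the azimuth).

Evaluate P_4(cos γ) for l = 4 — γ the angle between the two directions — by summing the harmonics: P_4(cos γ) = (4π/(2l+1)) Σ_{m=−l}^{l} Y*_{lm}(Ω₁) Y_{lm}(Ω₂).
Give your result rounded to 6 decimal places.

0.114083

Term-by-term m-sum for l=4 (normalisation 4π/9 = 1.396263):
  m=-4: (-0.008365-0.001268i) × (+0.052198+0.284202i) = -0.000076-0.002443i  (running Σ = -0.000076-0.002443i)
  m=-3: (+0.037216+0.046729i) × (+0.343894-0.200999i) = +0.022191+0.008589i  (running Σ = +0.022115+0.006146i)
  m=-2: (+0.017493-0.232095i) × (-0.071360-0.059447i) = -0.015046+0.015522i  (running Σ = +0.007069+0.021668i)
  m=-1: (-0.363041+0.336709i) × (+0.105037-0.290189i) = +0.059577+0.140717i  (running Σ = +0.066646+0.162385i)
  m=0: (+0.332003-0.000000i) × (-0.155377+0.000000i) = -0.051586+0.000000i  (running Σ = +0.015060+0.162385i)
  m=1: (+0.363041+0.336709i) × (-0.105037-0.290189i) = +0.059577-0.140717i  (running Σ = +0.074637+0.021668i)
  m=2: (+0.017493+0.232095i) × (-0.071360+0.059447i) = -0.015046-0.015522i  (running Σ = +0.059591+0.006146i)
  m=3: (-0.037216+0.046729i) × (-0.343894-0.200999i) = +0.022191-0.008589i  (running Σ = +0.081782-0.002443i)
  m=4: (-0.008365+0.001268i) × (+0.052198-0.284202i) = -0.000076+0.002443i  (running Σ = +0.081706-0.000000i)
Σ over m = +0.081706-0.000000i; ×(4π/9) → +0.114083-0.000000i. Real part: 0.114083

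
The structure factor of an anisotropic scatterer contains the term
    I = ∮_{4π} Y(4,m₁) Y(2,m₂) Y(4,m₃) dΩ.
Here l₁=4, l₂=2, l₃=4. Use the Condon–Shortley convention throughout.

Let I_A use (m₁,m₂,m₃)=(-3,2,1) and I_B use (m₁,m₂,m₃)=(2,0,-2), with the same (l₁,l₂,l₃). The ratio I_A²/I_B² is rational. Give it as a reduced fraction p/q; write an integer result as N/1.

Shared (l₁,l₂,l₃)=(4,2,4): N and (l;000)² cancel in I_A²/I_B².
A: Δ = 2!·6!·2!/11! = 1/13860; Racah Σ t=2..2: t=2:+1/480 = 1/480; ⇒ 3j(4 2 4; -3 2 1)² = 3/110, sgn -1
B: Δ = 2!·6!·2!/11! = 1/13860; Racah Σ t=0..2: t=0:+1/192 t=1:−1/120 t=2:+1/2880 = -1/360; ⇒ 3j(4 2 4; 2 0 -2)² = 16/3465, sgn -1
I_A²/I_B² = (3/110)/(16/3465) = 189/32

189/32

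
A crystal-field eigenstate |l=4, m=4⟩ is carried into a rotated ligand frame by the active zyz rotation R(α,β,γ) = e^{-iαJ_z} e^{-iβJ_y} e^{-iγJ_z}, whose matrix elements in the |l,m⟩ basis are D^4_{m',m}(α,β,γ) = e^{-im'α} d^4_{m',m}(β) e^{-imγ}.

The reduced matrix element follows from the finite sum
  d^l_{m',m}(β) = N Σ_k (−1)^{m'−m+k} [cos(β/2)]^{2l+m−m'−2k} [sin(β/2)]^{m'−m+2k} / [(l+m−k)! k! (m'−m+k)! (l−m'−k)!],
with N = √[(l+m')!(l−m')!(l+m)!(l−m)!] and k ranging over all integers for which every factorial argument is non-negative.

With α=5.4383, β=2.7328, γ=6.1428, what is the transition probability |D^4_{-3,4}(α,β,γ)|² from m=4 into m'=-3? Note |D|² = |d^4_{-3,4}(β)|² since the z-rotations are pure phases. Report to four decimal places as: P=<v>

First d^4_{-3,4}(β=2.7328), then the phase factors e^{-i(-3)α} and e^{-i(4)γ}:
Half-angle: c=0.202976, s=0.979184. N=√(1·5040·40320·1)=14255.272709
The bounds max(0,m−m')=7 and min(l+m,l−m')=7 give 1 term
  k=7: (−1)^0·14255.2727/(5040)·0.2030^1·0.9792^7 = +0.495495
d^4_{-3,4}(2.7328) = +0.495495
|D^4_{-3,4}|² = |d^4_{-3,4}(β)|² = (+0.495495)² = 0.245515 (the z-rotation phases have unit modulus)

P=0.2455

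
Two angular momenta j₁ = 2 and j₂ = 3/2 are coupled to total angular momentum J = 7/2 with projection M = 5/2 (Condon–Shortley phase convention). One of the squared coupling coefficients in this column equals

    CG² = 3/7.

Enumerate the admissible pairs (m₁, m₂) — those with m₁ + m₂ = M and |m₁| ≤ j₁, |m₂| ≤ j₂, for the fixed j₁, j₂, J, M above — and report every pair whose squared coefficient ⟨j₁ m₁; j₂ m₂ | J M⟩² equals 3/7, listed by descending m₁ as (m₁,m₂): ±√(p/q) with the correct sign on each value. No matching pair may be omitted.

Admissible pairs with m₁+m₂ = M = 5/2: (1,3/2), (2,1/2)
  (m₁,m₂)=(2,1/2): CG² = 3/7, CG = +√(3/7)   ← matches the target
  (m₁,m₂)=(1,3/2): CG² = 4/7, CG = +√(4/7)
Pairs with CG² = 3/7: (2,1/2): +√(3/7)

(2,1/2): +√(3/7)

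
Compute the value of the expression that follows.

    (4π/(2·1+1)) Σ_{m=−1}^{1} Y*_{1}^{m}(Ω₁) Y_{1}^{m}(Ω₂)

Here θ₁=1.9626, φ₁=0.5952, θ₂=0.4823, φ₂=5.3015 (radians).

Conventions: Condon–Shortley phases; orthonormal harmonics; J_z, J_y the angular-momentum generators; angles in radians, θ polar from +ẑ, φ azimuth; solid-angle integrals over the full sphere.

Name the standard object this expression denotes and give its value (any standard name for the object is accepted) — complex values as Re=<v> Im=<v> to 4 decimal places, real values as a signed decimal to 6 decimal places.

This sum is the spherical-harmonic addition theorem: it equals the Legendre polynomial P_l(cos γ) of the angle γ between the two directions.
Expand P_1 via completeness: Σ_{m} conj(Y_{1,m}) at Ω₁ times Y_{1,m} at Ω₂ —
  [-1]  conj(Y_{1,-1})(Ω₁) = +0.264403+0.179031i ; Y_{1,-1}(Ω₂) = +0.089036+0.133234i ; Δ = -0.000312+0.051168i
  [+0]  conj(Y_{1,0})(Ω₁) = -0.186576-0.000000i ; Y_{1,0}(Ω₂) = +0.432868+0.000000i ; Δ = -0.080763-0.000000i
  [+1]  conj(Y_{1,1})(Ω₁) = -0.264403+0.179031i ; Y_{1,1}(Ω₂) = -0.089036+0.133234i ; Δ = -0.000312-0.051168i
Σ over m = -0.081386+0.000000i; ×(4π/3) → -0.340908+0.000000i. Real part: -0.340908

Legendre polynomial (addition theorem), -0.340908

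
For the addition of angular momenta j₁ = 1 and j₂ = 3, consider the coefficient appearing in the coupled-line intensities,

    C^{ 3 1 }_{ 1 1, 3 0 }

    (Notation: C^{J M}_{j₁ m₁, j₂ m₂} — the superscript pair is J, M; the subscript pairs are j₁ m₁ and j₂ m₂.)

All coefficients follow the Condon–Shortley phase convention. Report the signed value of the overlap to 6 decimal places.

√[7·1!1!5!/8! · 2!0!3!3!4!2!] = √(72)
  +(−1)^0/∏(0,1,0,3,1,2)! = 1/12  (running 1/12)
⟨..|..⟩ = √(72)·(1/12) = +0.707107

+√(1/2) = +0.707107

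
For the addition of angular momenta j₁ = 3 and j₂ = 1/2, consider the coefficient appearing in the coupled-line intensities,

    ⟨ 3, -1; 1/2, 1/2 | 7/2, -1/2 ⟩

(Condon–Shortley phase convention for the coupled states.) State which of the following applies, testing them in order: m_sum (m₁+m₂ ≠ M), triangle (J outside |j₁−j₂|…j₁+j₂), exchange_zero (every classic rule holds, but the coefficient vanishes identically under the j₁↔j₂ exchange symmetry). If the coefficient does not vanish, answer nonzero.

m-sum: m₁+m₂ = -1+1/2 = -1/2, M = -1/2  ✓
triangle: |j₁−j₂| = 5/2 ≤ J = 7/2 ≤ j₁+j₂ = 7/2  ✓
exchange: j₁≠j₂ or m₁≠m₂ — the exchange symmetry imposes no constraint here
value check: CG = +√(3/7) = +0.654654 ≠ 0

nonzero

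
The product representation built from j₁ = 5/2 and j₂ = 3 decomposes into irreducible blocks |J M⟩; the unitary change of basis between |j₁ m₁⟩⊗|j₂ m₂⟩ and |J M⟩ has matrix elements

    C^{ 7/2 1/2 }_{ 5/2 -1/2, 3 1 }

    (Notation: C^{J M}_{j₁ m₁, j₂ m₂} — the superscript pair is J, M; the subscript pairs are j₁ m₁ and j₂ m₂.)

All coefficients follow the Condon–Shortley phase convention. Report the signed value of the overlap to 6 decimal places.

triangle: 2!×3!×4!/10! = 288/3628800
(j±m)!: 2!×3!×4!×2!×4!×3! = 82944
prefactor² = (2J+1)×Δ×N² = 9216/175
  k=0: +1/(0!×2!×3!×4!×0!×0!) = 1/288
  k=1: −1/(1!×1!×2!×3!×1!×1!) = -1/12
  k=2: +1/(2!×0!×1!×2!×2!×2!) = 1/16
Σ = -5/288  ⇒  CG² = 9216/175×(-5/288)² = 1/63
CG = −√(1/63) = -0.125988

-0.125988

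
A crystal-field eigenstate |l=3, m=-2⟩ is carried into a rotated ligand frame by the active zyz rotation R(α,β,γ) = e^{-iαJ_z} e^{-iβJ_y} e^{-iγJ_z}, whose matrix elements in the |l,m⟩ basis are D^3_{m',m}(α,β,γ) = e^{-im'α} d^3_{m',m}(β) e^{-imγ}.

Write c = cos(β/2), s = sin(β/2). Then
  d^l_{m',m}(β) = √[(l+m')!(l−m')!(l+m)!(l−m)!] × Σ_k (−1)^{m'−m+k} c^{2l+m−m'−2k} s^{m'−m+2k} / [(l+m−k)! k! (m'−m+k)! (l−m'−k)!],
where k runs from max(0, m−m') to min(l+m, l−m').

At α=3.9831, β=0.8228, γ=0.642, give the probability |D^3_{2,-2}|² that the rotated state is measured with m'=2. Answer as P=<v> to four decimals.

Split into d^3_{2,-2}(β=0.8228) × two z-phases.
With c≡cos(β/2)=0.916562 and s≡sin(β/2)=0.399893, N=[120·1·1·120]^{1/2}=120.000000
The bounds max(0,m−m')=0 and min(l+m,l−m')=1 give 2 terms
  k=0: (−1)^4·120.0000/(24)·0.9166^2·0.3999^4 = +0.107416
  k=1: (−1)^5·120.0000/(120)·0.9166^0·0.3999^6 = -0.004089
d^3_{2,-2}(0.8228) = +0.107416 -0.004089 = +0.103326
|D^3_{2,-2}|² = |d^3_{2,-2}(β)|² = (+0.103326)² = 0.010676 (the z-rotation phases have unit modulus)

P=0.0107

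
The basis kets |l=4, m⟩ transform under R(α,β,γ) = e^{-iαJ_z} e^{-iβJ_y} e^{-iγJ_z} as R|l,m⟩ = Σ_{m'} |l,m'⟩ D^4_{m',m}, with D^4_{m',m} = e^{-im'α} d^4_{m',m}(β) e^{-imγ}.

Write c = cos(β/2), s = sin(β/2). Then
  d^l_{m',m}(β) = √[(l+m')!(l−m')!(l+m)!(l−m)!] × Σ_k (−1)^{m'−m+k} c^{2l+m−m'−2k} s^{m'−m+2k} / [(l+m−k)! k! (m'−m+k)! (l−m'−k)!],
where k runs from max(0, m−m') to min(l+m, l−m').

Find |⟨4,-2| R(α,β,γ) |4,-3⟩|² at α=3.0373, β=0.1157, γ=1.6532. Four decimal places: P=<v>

D^4_{-2,-3}(3.0373,0.1157,1.6532) = e^{-i·-2·3.0373}·d^4_{-2,-3}(0.1157)·e^{-i·-3·1.6532}. Compute d first:
Half-angle: c=0.998327, s=0.057818. N=√(2·720·1·5040)=2693.993318
k: max(0,(-3)−(-2))=0 … min(4+(-3),4−(-2))=1
  k=0: (−1)^1·2693.9933/(720)·0.9983^7·0.0578^1 = -0.213814
  k=1: (−1)^2·2693.9933/(240)·0.9983^5·0.0578^3 = +0.002151
d^4_{-2,-3}(0.1157) = -0.213814 +0.002151 = -0.211662
|D^4_{-2,-3}|² = |d^4_{-2,-3}(β)|² = (-0.211662)² = 0.044801 (the z-rotation phases have unit modulus)

P=0.0448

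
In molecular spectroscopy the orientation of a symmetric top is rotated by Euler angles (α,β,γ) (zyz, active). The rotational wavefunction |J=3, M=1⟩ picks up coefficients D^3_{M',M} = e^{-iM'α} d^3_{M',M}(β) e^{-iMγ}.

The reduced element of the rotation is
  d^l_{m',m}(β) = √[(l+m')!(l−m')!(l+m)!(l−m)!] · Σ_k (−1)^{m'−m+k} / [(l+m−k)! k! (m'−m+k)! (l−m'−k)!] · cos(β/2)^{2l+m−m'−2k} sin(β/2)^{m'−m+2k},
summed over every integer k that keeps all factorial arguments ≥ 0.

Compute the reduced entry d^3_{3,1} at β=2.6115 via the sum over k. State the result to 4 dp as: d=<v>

d=0.0170

d^3_{3,1}(β=2.6115) via the finite sum:
With c≡cos(β/2)=0.261954 and s≡sin(β/2)=0.965080, N=[720·1·24·2]^{1/2}=185.903201
The bounds max(0,m−m')=0 and min(l+m,l−m')=0 give 1 term
  k=0: (−1)^2·185.9032/(48)·0.2620^4·0.9651^2 = +0.016985
d^3_{3,1}(2.6115) = +0.016985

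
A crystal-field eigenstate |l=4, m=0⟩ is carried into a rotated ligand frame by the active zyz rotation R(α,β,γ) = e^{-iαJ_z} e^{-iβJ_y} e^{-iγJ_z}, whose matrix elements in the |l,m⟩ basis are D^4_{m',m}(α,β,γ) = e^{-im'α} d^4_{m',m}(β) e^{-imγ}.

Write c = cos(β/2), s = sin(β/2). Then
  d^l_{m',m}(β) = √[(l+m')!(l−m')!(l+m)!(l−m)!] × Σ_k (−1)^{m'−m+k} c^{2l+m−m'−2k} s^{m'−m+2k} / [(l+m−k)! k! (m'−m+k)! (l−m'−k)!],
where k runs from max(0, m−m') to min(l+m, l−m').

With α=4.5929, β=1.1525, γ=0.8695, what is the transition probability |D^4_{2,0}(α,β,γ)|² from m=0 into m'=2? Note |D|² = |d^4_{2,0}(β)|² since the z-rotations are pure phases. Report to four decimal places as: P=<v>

P=0.0026

First d^4_{2,0}(β=1.1525), then the phase factors e^{-i(2)α} and e^{-i(0)γ}:
Half-angle: c=0.838512, s=0.544883. N=√(720·2·24·24)=910.735966
k: max(0,(0)−(2))=0 … min(4+(0),4−(2))=2
  k=0: (−1)^2·910.7360/(96)·0.8385^6·0.5449^2 = +0.979002
  k=1: (−1)^3·910.7360/(36)·0.8385^4·0.5449^4 = -1.102405
  k=2: (−1)^4·910.7360/(96)·0.8385^2·0.5449^6 = +0.174567
d^4_{2,0}(1.1525) = +0.979002 -1.102405 +0.174567 = +0.051164
|D^4_{2,0}|² = |d^4_{2,0}(β)|² = (+0.051164)² = 0.002618 (the z-rotation phases have unit modulus)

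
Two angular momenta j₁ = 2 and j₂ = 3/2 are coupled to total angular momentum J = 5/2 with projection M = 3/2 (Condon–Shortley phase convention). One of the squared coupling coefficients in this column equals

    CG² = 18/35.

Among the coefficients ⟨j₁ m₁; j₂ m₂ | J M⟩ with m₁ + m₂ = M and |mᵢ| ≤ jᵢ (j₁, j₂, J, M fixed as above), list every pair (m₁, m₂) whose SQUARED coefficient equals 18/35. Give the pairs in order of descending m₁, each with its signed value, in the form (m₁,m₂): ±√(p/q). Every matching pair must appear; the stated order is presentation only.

Admissible pairs with m₁+m₂ = M = 3/2: (0,3/2), (1,1/2), (2,-1/2)
  (m₁,m₂)=(2,-1/2): CG² = 16/35, CG = +√(16/35)
  (m₁,m₂)=(1,1/2): CG² = 1/35, CG = +√(1/35)
  (m₁,m₂)=(0,3/2): CG² = 18/35, CG = −√(18/35)   ← matches the target
Pairs with CG² = 18/35: (0,3/2): −√(18/35)

(0,3/2): −√(18/35)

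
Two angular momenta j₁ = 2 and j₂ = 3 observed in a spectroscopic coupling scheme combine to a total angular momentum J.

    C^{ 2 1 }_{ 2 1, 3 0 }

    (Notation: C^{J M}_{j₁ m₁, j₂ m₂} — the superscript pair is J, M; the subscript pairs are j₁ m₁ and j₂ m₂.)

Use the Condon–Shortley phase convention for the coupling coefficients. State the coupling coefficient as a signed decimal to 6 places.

√[5·3!1!3!/8! · 3!1!3!3!3!1!] = √(81/14)
  +(−1)^0/∏(0,3,1,3,0,0)! = 1/36  (running 1/36)
  +(−1)^1/∏(1,2,0,2,1,1)! = -1/4  (running -2/9)
⟨..|..⟩ = √(81/14)·(-2/9) = -0.534522

-0.534522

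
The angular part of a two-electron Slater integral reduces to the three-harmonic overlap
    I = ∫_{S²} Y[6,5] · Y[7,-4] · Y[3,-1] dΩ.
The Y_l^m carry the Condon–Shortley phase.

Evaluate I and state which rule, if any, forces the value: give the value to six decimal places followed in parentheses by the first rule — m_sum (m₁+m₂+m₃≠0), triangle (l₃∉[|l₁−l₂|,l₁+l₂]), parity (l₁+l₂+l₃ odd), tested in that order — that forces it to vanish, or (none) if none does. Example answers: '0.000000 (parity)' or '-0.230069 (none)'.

-0.173403 (none)

m-sum 0 ✓  L=16 even ✓  1≤3≤13 ✓
Π(2lᵢ+1) = 13×15×7 = 1365
triangle coeff Δ(6,7,3) = 1/2042040
Σ_t [4,6]: t=4:+1/207360 t=5:−1/57600 t=6:+1/207360 = -1/129600
(3j)²=168/12155 [(6 7 3; 0 0 0)], sign=+1
Σ_t [0,1]: t=0:+1/21772800 t=1:−1/2903040 = -13/43545600
(3j)²=143/7140 [(6 7 3; 5 -4 -1)], sign=-1
⇒ 4πI² = 546/1445
I = (-1)√(546/1445/(4π)) = -0.17340334
No selection rule forces the value: the integral is nonzero (none).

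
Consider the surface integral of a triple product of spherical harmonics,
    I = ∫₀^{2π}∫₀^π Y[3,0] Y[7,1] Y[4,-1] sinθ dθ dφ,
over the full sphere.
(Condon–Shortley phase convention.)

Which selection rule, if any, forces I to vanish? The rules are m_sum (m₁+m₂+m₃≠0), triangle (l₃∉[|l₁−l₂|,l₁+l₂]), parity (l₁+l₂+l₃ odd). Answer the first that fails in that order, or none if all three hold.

Σmᵢ = 0  ✓
l₃∈[|l₁−l₂|,l₁+l₂]=[4,10], have l₃=4  ✓
Σlᵢ = 14 ⇒ even  ✓

none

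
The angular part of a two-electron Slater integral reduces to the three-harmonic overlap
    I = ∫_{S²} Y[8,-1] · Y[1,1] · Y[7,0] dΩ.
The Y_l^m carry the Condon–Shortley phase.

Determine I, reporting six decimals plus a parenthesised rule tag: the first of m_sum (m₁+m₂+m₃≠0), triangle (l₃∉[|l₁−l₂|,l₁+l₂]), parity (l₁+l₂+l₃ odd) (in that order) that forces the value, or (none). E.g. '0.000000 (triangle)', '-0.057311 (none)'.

-0.183585 (none)

Rules hold: Σm=0, L=16 even, 7≤7≤9.
N = 17·3·15 = 765
Δ = 2!·14!·0!/17! = 1/2040
Racah Σ t=1..1: t=1:−1/25401600 = -1/25401600
⇒ 3j(8 1 7; 0 0 0)² = 8/255, sgn +1
Racah Σ t=2..2: t=2:+1/50803200 = 1/50803200
⇒ 3j(8 1 7; -1 1 0)² = 3/170, sgn -1
4πI² = N·(3j₀)²·(3jₘ)² = 36/85
I = -1·√(0.423529/4π) = -0.18358486
No selection rule forces the value: the integral is nonzero (none).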